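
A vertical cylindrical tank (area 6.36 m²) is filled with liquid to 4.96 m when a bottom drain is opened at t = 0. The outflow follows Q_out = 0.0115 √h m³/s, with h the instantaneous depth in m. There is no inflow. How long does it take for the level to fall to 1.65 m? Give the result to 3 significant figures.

1040 s

A dh/dt = −Q_out = −0.0115 √h.
∫ h^(−1/2) dh = −(0.0115/A) ∫ dt, giving 2√h = 2√h₀ − (0.0115/A) t.
t = 2A(√h₀ − √h)/0.0115 = 2·6.36·(√4.96 − √1.65)/0.0115
  = 12.720 × (2.2271 − 1.2845) / 0.0115 = 1042.6 s.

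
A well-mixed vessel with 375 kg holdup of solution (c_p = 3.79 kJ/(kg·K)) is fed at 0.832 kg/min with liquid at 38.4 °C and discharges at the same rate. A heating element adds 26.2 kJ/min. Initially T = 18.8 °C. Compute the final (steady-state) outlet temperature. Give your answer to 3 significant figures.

Unsteady energy balance on the tank contents: M c_p dT/dt = ṁ c_p (T_in − T) + 26.2.
At steady state dT/dt = 0 ⇒ T_ss = T_in + Q̇/(ṁ c_p) = 38.4 + 26.2/(0.832·3.79) = 46.709 °C.

46.7 °C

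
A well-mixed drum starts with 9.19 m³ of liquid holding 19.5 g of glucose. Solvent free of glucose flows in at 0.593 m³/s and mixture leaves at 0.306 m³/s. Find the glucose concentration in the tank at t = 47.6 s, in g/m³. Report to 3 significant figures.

0.323 g/m³

Let m(t) be the amount of glucose. Volume: V(t) = V₀ + (Q_in − Q_out) t = 9.19 + 0.28700 t; V(47.6) = 22.851 m³.
No glucose enters, so dm/dt = −Q_out · (m/V).
dm/m = −Q_out dt/(V₀ + 0.28700 t); integrating gives ln(m/m₀) = −(Q_out/(Q_in−Q_out)) ln(V/V₀).
m = m₀ (V₀/V)^(Q_out/(Q_in−Q_out)) = 19.5 × (9.19/22.851)^(1.0662) = 7.3833 g.
C = m/V = 7.3833/22.851 = 0.32310 g/m³.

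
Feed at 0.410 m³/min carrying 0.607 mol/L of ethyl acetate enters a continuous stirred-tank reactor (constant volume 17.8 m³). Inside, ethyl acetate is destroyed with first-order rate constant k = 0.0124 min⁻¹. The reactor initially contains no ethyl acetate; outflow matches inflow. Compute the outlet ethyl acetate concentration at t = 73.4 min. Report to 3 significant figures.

Species balance: V dC/dt = Q C_in − Q C − k V C.
This is linear with rate a = Q/V + k = 0.035434 min⁻¹.
C_ss = Q C_in/(Q + kV) = 0.39458 mol/L; C(t) = C_ss + (C₀ − C_ss) e^(−a t).
C(73.4) = 0.39458 + (-0.39458)·e^(−0.035434·73.4) = 0.39458 + (-0.39458)·0.074212 = 0.36530 mol/L.

0.365 mol/L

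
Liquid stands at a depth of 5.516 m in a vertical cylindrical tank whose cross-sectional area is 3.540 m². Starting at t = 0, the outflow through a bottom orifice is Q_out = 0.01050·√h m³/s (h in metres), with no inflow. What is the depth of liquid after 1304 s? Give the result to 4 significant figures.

0.1720 m

A dh/dt = −Q_out = −0.01050 √h.
Separate and integrate: 2(√h − √h₀) = −(0.01050/A) t.
√h = √5.516 − 0.01050·1304/(2·3.540) = 2.34862 − 1.93390 = 0.414718.
h = 0.414718² = 0.171991 m.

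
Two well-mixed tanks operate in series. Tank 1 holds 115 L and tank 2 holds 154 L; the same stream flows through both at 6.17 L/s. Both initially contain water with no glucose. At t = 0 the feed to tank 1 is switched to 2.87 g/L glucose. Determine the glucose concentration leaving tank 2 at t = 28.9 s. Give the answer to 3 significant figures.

1.10 g/L

Each tank obeys Vᵢ dCᵢ/dt = Q(Cᵢ₋₁ − Cᵢ), so τᵢ = Vᵢ/Q.
τ₁ = 115/6.17 = 18.639 s; τ₂ = 154/6.17 = 24.959 s.
Tank 1: C₁ = C_in(1 − e^(−t/τ₁)). Tank 2 (τ₁ ≠ τ₂): C₂ = C_in[1 − (τ₁ e^(−t/τ₁) − τ₂ e^(−t/τ₂))/(τ₁ − τ₂)].
At t = 28.9: e^(−t/τ₁) = 0.21213, e^(−t/τ₂) = 0.31415.
C₂ = 2.87·[1 − (18.639·0.21213 − 24.959·0.31415)/(-6.3209)] = 2.87·0.38502 = 1.1050 g/L.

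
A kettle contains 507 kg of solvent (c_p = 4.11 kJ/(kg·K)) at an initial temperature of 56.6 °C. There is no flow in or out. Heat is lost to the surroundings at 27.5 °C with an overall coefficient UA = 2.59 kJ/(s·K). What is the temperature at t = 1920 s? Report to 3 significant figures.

Unsteady energy balance on the tank contents: M c_p dT/dt = −UA(T − T_amb).
dT/dt = (T_ss − T)/τ with T_ss = T_amb = 27.500 °C, τ = M c_p/UA = 507·4.11/2.59 = 804.54 s.
Integrating: T(t) = T_ss + (T₀ − T_ss) e^(−t/τ).
T(1920) = 27.500 + (29.100)·0.091956 = 30.176 °C.

30.2 °C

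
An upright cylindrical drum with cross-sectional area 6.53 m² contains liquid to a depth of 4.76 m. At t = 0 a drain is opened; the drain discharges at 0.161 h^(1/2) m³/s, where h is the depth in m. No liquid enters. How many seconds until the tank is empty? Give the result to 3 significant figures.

A dh/dt = −Q_out = −0.161 √h.
Separate and integrate: 2(√h − √h₀) = −(0.161/A) t.
Tank is empty when √h = 0: t_empty = 2A√h₀/0.161.
t_empty = 2·6.53·√4.76/0.161 = 13.060·2.1817/0.161 = 176.98 s.

177 s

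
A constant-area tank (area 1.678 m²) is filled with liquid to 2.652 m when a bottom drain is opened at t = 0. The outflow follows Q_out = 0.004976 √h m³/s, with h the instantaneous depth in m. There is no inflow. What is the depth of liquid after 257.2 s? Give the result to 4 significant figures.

1.555 m

With no inflow, A dh/dt = −0.004976 √h.
This is separable: 2 d(√h)/dt = −0.004976/A, so √h = √h₀ − (0.004976/(2A)) t.
√h = √2.652 − 0.004976·257.2/(2·1.678) = 1.62850 − 0.381355 = 1.24714.
h = 1.24714² = 1.55536 m.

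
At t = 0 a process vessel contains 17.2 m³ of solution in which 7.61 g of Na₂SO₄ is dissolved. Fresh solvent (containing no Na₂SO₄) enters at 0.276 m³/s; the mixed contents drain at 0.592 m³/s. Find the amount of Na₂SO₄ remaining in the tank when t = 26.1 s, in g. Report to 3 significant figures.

2.24 g

Let m(t) be the amount of Na₂SO₄. Volume: V(t) = V₀ + (Q_in − Q_out) t = 17.2 − 0.31600 t; V(26.1) = 8.9524 m³.
Solute balance: dm/dt = 0 − Q_out C = −Q_out m/V(t).
dm/m = −Q_out dt/(V₀ − 0.31600 t); integrating gives ln(m/m₀) = −(Q_out/(Q_in−Q_out)) ln(V/V₀).
m = m₀ (V₀/V)^(Q_out/(Q_in−Q_out)) = 7.61 × (17.2/8.9524)^(-1.8734) = 2.2393 g.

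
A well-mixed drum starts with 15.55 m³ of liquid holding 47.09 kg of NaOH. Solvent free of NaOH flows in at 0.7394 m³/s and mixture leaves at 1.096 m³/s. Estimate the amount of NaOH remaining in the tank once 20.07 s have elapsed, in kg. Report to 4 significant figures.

Let m(t) be the amount of NaOH. Volume: V(t) = V₀ + (Q_in − Q_out) t = 15.55 − 0.356600 t; V(20.07) = 8.39304 m³.
Species balance (pure solvent in): dm/dt = −Q_out · m/V(t).
dm/m = −Q_out dt/(V₀ − 0.356600 t); integrating gives ln(m/m₀) = −(Q_out/(Q_in−Q_out)) ln(V/V₀).
m = m₀ (V₀/V)^(Q_out/(Q_in−Q_out)) = 47.09 × (15.55/8.39304)^(-3.07347) = 7.07650 kg.

7.077 kg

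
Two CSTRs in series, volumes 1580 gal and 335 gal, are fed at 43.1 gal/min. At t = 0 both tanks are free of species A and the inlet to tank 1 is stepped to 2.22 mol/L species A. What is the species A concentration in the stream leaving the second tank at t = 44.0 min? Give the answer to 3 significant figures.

1.37 mol/L

Time constants: τᵢ = Vᵢ/Q for each well-mixed tank.
τ₁ = 1580/43.1 = 36.659 min; τ₂ = 335/43.1 = 7.7726 min.
Tank 1: C₁ = C_in(1 − e^(−t/τ₁)). Tank 2 (τ₁ ≠ τ₂): C₂ = C_in[1 − (τ₁ e^(−t/τ₁) − τ₂ e^(−t/τ₂))/(τ₁ − τ₂)].
At t = 44.0: e^(−t/τ₁) = 0.30112, e^(−t/τ₂) = 0.0034794.
C₂ = 2.22·[1 − (36.659·0.30112 − 7.7726·0.0034794)/(28.886)] = 2.22·0.61879 = 1.3737 mol/L.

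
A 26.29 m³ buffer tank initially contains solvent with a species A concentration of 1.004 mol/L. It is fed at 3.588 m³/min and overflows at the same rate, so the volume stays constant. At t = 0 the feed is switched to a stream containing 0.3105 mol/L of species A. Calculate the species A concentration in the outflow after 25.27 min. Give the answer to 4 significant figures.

Mass balance on the solute (V constant): V dC/dt = Q(C_in − C).
Time constant τ = V/Q = 26.29/3.588 = 7.32720 min.
Solution: C(t) = C_in + (C₀ − C_in) e^(−t/τ).
C(25.27) = 0.3105 + (1.004 − 0.3105)·e^(−25.27/7.32720) = 0.3105 + (0.693500)·0.0317840 = 0.332542 mol/L.

0.3325 mol/L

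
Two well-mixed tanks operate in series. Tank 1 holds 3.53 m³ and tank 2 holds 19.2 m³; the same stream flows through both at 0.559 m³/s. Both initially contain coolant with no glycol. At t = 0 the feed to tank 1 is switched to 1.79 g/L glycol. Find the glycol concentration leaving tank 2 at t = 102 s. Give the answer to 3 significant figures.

Each tank obeys Vᵢ dCᵢ/dt = Q(Cᵢ₋₁ − Cᵢ), so τᵢ = Vᵢ/Q.
τ₁ = 3.53/0.559 = 6.3148 s; τ₂ = 19.2/0.559 = 34.347 s.
Solving the cascade with C₁(0)=C₂(0)=0 gives C₂(t) = C_in[1 − (τ₁ e^(−t/τ₁) − τ₂ e^(−t/τ₂))/(τ₁ − τ₂)].
At t = 102: e^(−t/τ₁) = 9.6627e-08, e^(−t/τ₂) = 0.051319.
C₂ = 1.79·[1 − (6.3148·9.6627e-08 − 34.347·0.051319)/(-28.032)] = 1.79·0.93712 = 1.6774 g/L.

1.68 g/L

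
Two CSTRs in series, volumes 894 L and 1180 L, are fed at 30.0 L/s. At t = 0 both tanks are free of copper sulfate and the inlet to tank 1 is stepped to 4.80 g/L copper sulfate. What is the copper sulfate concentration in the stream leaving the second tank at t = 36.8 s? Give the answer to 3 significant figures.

1.39 g/L

Species balance on tank i: dCᵢ/dt = (Cᵢ₋₁ − Cᵢ)/τᵢ with τᵢ = Vᵢ/Q.
τ₁ = 894/30.0 = 29.800 s; τ₂ = 1180/30.0 = 39.333 s.
Tank 1: C₁ = C_in(1 − e^(−t/τ₁)). Tank 2 (τ₁ ≠ τ₂): C₂ = C_in[1 − (τ₁ e^(−t/τ₁) − τ₂ e^(−t/τ₂))/(τ₁ − τ₂)].
At t = 36.8: e^(−t/τ₁) = 0.29086, e^(−t/τ₂) = 0.39235.
C₂ = 4.80·[1 − (29.800·0.29086 − 39.333·0.39235)/(-9.5333)] = 4.80·0.29041 = 1.3939 g/L.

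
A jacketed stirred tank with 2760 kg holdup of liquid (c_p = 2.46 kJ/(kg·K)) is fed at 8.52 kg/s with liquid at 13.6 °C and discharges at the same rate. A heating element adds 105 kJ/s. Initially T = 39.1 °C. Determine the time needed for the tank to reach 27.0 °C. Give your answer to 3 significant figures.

289 s

Energy balance: M c_p dT/dt = ṁ c_p (T_in − T) + 105.
τ = M/ṁ = 323.94 s; T_ss = T_in + Q̇/(ṁ c_p) = 18.610 °C.
T(t) = T_ss + (T₀ − T_ss) e^(−t/τ). Set T = 27.0:
e^(−t/τ) = (27.0 − 18.610)/(39.1 − 18.610) = 0.40948
t = −323.94 · ln(0.40948) = 289.24 s.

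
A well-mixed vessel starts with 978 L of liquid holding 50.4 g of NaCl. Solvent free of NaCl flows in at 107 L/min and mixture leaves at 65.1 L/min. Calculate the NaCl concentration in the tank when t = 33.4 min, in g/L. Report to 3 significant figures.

0.00533 g/L

Total volume: dV/dt = Q_in − Q_out = 41.900 L/min, so V(t) = 978 + 41.900 t and V(33.4) = 2377.5 L.
Species balance (pure solvent in): dm/dt = −Q_out · m/V(t).
Separate: dm/m = −Q_out dt/V(t) ⇒ ln(m/m₀) = −(Q_out/(Q_in−Q_out)) ln(V/V₀).
m = m₀ (V₀/V)^(Q_out/(Q_in−Q_out)) = 50.4 × (978/2377.5)^(1.5537) = 12.678 g.
C = m/V = 12.678/2377.5 = 0.0053326 g/L.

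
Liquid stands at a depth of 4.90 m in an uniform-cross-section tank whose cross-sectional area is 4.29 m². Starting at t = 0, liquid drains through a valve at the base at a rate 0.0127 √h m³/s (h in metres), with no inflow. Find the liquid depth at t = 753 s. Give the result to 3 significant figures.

1.21 m

Mass balance (ρ constant): A dh/dt = −0.0127 √h.
This is separable: 2 d(√h)/dt = −0.0127/A, so √h = √h₀ − (0.0127/(2A)) t.
√h = √4.90 − 0.0127·753/(2·4.29) = 2.2136 − 1.1146 = 1.0990.
h = 1.0990² = 1.2078 m.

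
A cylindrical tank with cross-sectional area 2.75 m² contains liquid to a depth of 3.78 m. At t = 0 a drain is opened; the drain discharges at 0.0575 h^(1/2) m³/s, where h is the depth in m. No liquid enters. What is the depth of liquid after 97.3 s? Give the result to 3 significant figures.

A dh/dt = −Q_out = −0.0575 √h.
∫ h^(−1/2) dh = −(0.0575/A) ∫ dt, giving 2√h = 2√h₀ − (0.0575/A) t.
√h = √3.78 − 0.0575·97.3/(2·2.75) = 1.9442 − 1.0172 = 0.92699.
h = 0.92699² = 0.85932 m.

0.859 m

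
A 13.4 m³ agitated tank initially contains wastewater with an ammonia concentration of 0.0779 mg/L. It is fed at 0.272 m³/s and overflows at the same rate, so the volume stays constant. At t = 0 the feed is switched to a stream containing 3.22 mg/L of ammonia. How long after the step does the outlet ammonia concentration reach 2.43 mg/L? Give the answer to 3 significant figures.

68.0 s

Accumulation = in − out for the solute gives V dC/dt = Q(C_in − C), so τ = V/Q = 49.265 s.
C(t) = C_in + (C₀ − C_in) e^(−t/τ). Set C = 2.43 and solve for t:
e^(−t/τ) = (C − C_in)/(C₀ − C_in) = (2.43 − 3.22)/(0.0779 − 3.22) = 0.25142
t = −τ ln(…) = 49.265 × 1.3806 = 68.016 s.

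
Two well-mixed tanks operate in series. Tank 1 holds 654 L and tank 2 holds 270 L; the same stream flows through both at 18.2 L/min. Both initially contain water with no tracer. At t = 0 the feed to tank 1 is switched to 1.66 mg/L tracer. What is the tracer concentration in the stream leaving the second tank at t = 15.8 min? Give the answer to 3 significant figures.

Each tank obeys Vᵢ dCᵢ/dt = Q(Cᵢ₋₁ − Cᵢ), so τᵢ = Vᵢ/Q.
τ₁ = 654/18.2 = 35.934 min; τ₂ = 270/18.2 = 14.835 min.
Solving the cascade with C₁(0)=C₂(0)=0 gives C₂(t) = C_in[1 − (τ₁ e^(−t/τ₁) − τ₂ e^(−t/τ₂))/(τ₁ − τ₂)].
At t = 15.8: e^(−t/τ₁) = 0.64423, e^(−t/τ₂) = 0.34472.
C₂ = 1.66·[1 − (35.934·0.64423 − 14.835·0.34472)/(21.099)] = 1.66·0.14517 = 0.24098 mg/L.

0.241 mg/L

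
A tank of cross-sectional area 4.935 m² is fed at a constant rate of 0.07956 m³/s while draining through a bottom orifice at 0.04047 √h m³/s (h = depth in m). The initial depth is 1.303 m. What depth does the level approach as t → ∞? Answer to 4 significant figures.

A dh/dt = Q_in − 0.04047 √h. Steady state requires inflow = outflow:
Q_in = 0.04047 √h_ss ⇒ √h_ss = 0.07956/0.04047 = 1.96590.
h_ss = 1.96590² = 3.86477 m. (Since h₀ = 1.303 m < h_ss, the level will rise toward this value.)

3.865 m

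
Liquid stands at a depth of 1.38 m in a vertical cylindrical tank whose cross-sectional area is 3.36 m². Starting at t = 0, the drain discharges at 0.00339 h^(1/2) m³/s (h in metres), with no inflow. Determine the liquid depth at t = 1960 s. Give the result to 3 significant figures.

Mass balance (ρ constant): A dh/dt = −0.00339 √h.
Separate and integrate: 2(√h − √h₀) = −(0.00339/A) t.
√h = √1.38 − 0.00339·1960/(2·3.36) = 1.1747 − 0.98875 = 0.18598.
h = 0.18598² = 0.034590 m.

0.0346 m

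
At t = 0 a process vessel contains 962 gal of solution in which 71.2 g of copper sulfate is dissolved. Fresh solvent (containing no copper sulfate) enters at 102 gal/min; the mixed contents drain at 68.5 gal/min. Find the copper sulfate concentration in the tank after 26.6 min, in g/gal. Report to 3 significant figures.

0.0101 g/gal

Let m(t) be the amount of copper sulfate. Volume: V(t) = V₀ + (Q_in − Q_out) t = 962 + 33.500 t; V(26.6) = 1853.1 gal.
No copper sulfate enters, so dm/dt = −Q_out · (m/V).
Separate: dm/m = −Q_out dt/V(t) ⇒ ln(m/m₀) = −(Q_out/(Q_in−Q_out)) ln(V/V₀).
m = m₀ (V₀/V)^(Q_out/(Q_in−Q_out)) = 71.2 × (962/1853.1)^(2.0448) = 18.633 g.
C = m/V = 18.633/1853.1 = 0.010055 g/gal.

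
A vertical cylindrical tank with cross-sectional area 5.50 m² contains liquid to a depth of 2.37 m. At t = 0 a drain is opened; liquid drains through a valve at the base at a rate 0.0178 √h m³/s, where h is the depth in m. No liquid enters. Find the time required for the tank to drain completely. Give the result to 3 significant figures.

A dh/dt = −Q_out = −0.0178 √h.
Separate and integrate: 2(√h − √h₀) = −(0.0178/A) t.
Tank is empty when √h = 0: t_empty = 2A√h₀/0.0178.
t_empty = 2·5.50·√2.37/0.0178 = 11.000·1.5395/0.0178 = 951.36 s.

951 s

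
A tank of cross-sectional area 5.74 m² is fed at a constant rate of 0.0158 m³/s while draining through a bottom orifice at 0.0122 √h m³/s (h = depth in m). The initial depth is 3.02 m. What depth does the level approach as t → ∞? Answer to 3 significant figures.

Mass balance (ρ constant): A dh/dt = Q_in − 0.0122 √h. At steady state dh/dt = 0:
Q_in = 0.0122 √h_ss ⇒ √h_ss = 0.0158/0.0122 = 1.2951.
h_ss = 1.2951² = 1.6772 m. (Since h₀ = 3.02 m > h_ss, the level will fall toward this value.)

1.68 m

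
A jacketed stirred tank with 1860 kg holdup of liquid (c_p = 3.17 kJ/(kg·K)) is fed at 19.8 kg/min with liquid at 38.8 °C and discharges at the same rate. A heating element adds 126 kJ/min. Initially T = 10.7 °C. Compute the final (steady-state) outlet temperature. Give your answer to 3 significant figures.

M c_p dT/dt = ṁ c_p (T_in − T) + Q̇.
At steady state dT/dt = 0 ⇒ T_ss = T_in + Q̇/(ṁ c_p) = 38.8 + 126/(19.8·3.17) = 40.807 °C.

40.8 °C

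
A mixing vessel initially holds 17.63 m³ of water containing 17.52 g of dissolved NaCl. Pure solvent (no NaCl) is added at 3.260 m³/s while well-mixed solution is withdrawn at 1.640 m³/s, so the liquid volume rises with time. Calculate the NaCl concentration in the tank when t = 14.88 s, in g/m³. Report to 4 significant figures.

0.1754 g/m³

Total volume: dV/dt = Q_in − Q_out = 1.62000 m³/s, so V(t) = 17.63 + 1.62000 t and V(14.88) = 41.7356 m³.
Solute balance: dm/dt = 0 − Q_out C = −Q_out m/V(t).
dm/m = −Q_out dt/(V₀ + 1.62000 t); integrating gives ln(m/m₀) = −(Q_out/(Q_in−Q_out)) ln(V/V₀).
m = m₀ (V₀/V)^(Q_out/(Q_in−Q_out)) = 17.52 × (17.63/41.7356)^(1.01235) = 7.32250 g.
C = m/V = 7.32250/41.7356 = 0.175450 g/m³.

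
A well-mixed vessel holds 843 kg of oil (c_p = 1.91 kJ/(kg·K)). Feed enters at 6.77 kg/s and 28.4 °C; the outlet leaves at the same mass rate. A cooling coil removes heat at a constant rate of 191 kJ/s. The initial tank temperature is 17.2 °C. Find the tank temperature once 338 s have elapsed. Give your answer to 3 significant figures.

13.9 °C

M c_p dT/dt = ṁ c_p (T_in − T) − Q̇.
τ = M/ṁ = 124.52 s; T_ss = T_in − Q̇/(ṁ c_p) = 28.4 − 191/(6.77·1.91) = 13.629 °C.
This is linear first-order; T(t) = T_ss + (T₀ − T_ss) e^(−t/τ).
T(338) = 13.629 + (3.5710)·e^(−338/124.52) = 13.629 + (3.5710)·0.066243 = 13.866 °C.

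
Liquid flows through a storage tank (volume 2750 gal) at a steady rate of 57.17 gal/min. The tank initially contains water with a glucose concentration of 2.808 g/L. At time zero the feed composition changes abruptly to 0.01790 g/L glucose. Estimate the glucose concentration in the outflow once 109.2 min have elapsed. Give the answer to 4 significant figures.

Mass balance on the solute (V constant): V dC/dt = Q(C_in − C).
Rewrite as dC/dt + C/τ = C_in/τ, τ = V/Q = 48.1022 min.
Solution: C(t) = C_in + (C₀ − C_in) e^(−t/τ).
C(109.2) = 0.01790 + (2.808 − 0.01790)·e^(−109.2/48.1022) = 0.01790 + (2.79010)·0.103295 = 0.306103 g/L.

0.3061 g/L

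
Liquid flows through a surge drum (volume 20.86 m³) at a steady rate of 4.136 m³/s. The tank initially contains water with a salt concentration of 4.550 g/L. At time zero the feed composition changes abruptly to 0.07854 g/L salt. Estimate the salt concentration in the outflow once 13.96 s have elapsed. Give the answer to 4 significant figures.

Transient balance on the dissolved component: V dC/dt = Q(C_in − C).
So dC/dt = (C_in − C)/τ with τ = V/Q = 20.86/4.136 = 5.04352 s.
C approaches C_in exponentially: C(t) = C_in + (C₀ − C_in) e^(−t/τ).
C(13.96) = 0.07854 + (4.550 − 0.07854)·e^(−13.96/5.04352) = 0.07854 + (4.47146)·0.0627932 = 0.359317 g/L.

0.3593 g/L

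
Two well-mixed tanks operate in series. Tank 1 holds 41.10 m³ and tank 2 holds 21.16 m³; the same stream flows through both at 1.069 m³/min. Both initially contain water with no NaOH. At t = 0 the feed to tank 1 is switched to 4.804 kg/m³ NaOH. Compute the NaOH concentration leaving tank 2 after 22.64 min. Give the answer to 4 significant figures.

Time constants: τᵢ = Vᵢ/Q for each well-mixed tank.
τ₁ = 41.10/1.069 = 38.4471 min; τ₂ = 21.16/1.069 = 19.7942 min.
Solving the cascade with C₁(0)=C₂(0)=0 gives C₂(t) = C_in[1 − (τ₁ e^(−t/τ₁) − τ₂ e^(−t/τ₂))/(τ₁ − τ₂)].
At t = 22.64: e^(−t/τ₁) = 0.554959, e^(−t/τ₂) = 0.318616.
C₂ = 4.804·[1 − (38.4471·0.554959 − 19.7942·0.318616)/(18.6529)] = 4.804·0.194237 = 0.933113 kg/m³.

0.9331 kg/m³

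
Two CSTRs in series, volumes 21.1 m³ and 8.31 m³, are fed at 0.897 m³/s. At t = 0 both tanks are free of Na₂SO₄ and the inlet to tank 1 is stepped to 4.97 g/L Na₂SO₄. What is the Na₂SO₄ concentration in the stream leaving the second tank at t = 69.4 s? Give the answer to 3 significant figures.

Species balance on tank i: dCᵢ/dt = (Cᵢ₋₁ − Cᵢ)/τᵢ with τᵢ = Vᵢ/Q.
τ₁ = 21.1/0.897 = 23.523 s; τ₂ = 8.31/0.897 = 9.2642 s.
Solving the cascade with C₁(0)=C₂(0)=0 gives C₂(t) = C_in[1 − (τ₁ e^(−t/τ₁) − τ₂ e^(−t/τ₂))/(τ₁ − τ₂)].
At t = 69.4: e^(−t/τ₁) = 0.052323, e^(−t/τ₂) = 0.00055798.
C₂ = 4.97·[1 − (23.523·0.052323 − 9.2642·0.00055798)/(14.259)] = 4.97·0.91404 = 4.5428 g/L.

4.54 g/L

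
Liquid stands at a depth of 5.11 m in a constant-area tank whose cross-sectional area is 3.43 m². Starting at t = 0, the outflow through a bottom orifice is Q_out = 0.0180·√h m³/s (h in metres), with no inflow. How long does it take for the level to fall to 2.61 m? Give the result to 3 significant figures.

With no inflow, A dh/dt = −0.0180 √h.
∫ h^(−1/2) dh = −(0.0180/A) ∫ dt, giving 2√h = 2√h₀ − (0.0180/A) t.
t = 2A(√h₀ − √h)/0.0180 = 2·3.43·(√5.11 − √2.61)/0.0180
  = 6.8600 × (2.2605 − 1.6155) / 0.0180 = 245.81 s.

246 s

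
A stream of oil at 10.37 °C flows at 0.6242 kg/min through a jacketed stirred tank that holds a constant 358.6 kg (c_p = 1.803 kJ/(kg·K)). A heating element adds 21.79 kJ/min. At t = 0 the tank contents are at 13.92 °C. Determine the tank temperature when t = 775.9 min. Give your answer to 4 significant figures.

25.63 °C

Energy balance: M c_p dT/dt = ṁ c_p (T_in − T) + 21.79.
Rearrange: dT/dt = (T_ss − T)/τ with τ = M/ṁ = 574.495 min and T_ss = T_in + Q̇/(ṁ c_p) = 29.7314 °C.
Solution: T(t) = T_ss + (T₀ − T_ss) e^(−t/τ).
T(775.9) = 29.7314 + (-15.8114)·e^(−775.9/574.495) = 29.7314 + (-15.8114)·0.259091 = 25.6348 °C.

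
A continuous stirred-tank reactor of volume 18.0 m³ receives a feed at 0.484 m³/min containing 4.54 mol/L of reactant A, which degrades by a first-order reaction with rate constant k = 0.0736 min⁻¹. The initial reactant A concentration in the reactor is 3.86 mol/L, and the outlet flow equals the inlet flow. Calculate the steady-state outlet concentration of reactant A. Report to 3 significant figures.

1.21 mol/L

V dC/dt = Q(C_in − C) − k V C.
At steady state: 0 = Q C_in − (Q + kV) C_ss, so C_ss = Q C_in/(Q + kV).
C_ss = 0.484·4.54/(0.484 + 0.0736·18.0) = 2.1974/1.8088 = 1.2148 mol/L.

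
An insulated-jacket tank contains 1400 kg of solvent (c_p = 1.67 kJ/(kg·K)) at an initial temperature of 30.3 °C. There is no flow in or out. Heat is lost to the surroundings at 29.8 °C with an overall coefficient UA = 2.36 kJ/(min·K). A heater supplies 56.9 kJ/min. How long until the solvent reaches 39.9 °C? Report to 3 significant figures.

Lumped-capacitance energy balance: M c_p dT/dt = UA(T_amb − T) + Q̇.
τ = M c_p/UA = 990.68 min; T_ss = T_amb + Q̇/UA = 29.8 + 56.9/2.36 = 53.910 °C.
T(t) = T_ss + (T₀ − T_ss)e^(−t/τ); set T = 39.9:
t = −τ ln[(T − T_ss)/(T₀ − T_ss)] = −990.68 · ln(0.59340) = 517.03 min.

517 min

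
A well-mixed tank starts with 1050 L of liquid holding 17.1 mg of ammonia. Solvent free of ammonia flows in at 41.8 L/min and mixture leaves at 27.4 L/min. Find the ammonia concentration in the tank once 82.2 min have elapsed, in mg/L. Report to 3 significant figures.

0.00182 mg/L

Let m(t) be the amount of ammonia. Volume: V(t) = V₀ + (Q_in − Q_out) t = 1050 + 14.400 t; V(82.2) = 2233.7 L.
Species balance (pure solvent in): dm/dt = −Q_out · m/V(t).
dm/m = −Q_out dt/(V₀ + 14.400 t); integrating gives ln(m/m₀) = −(Q_out/(Q_in−Q_out)) ln(V/V₀).
m = m₀ (V₀/V)^(Q_out/(Q_in−Q_out)) = 17.1 × (1050/2233.7)^(1.9028) = 4.0664 mg.
C = m/V = 4.0664/2233.7 = 0.0018205 mg/L.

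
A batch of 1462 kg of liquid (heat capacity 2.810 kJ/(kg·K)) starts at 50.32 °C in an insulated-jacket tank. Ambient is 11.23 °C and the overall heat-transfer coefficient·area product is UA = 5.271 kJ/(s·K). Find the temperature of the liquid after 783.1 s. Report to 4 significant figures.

25.54 °C

Lumped-capacitance energy balance: M c_p dT/dt = UA(T_amb − T).
dT/dt = (T_ss − T)/τ with T_ss = T_amb = 11.2300 °C, τ = M c_p/UA = 1462·2.810/5.271 = 779.400 s.
Integrating: T(t) = T_ss + (T₀ − T_ss) e^(−t/τ).
T(783.1) = 11.2300 + (39.0900)·0.366137 = 25.5423 °C.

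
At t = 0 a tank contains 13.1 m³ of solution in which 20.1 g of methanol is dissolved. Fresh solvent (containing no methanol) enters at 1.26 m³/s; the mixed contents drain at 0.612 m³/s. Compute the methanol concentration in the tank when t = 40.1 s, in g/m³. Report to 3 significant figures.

0.183 g/m³

Total volume: dV/dt = Q_in − Q_out = 0.64800 m³/s, so V(t) = 13.1 + 0.64800 t and V(40.1) = 39.085 m³.
Solute balance: dm/dt = 0 − Q_out C = −Q_out m/V(t).
dm/m = −Q_out dt/(V₀ + 0.64800 t); integrating gives ln(m/m₀) = −(Q_out/(Q_in−Q_out)) ln(V/V₀).
m = m₀ (V₀/V)^(Q_out/(Q_in−Q_out)) = 20.1 × (13.1/39.085)^(0.94444) = 7.1587 g.
C = m/V = 7.1587/39.085 = 0.18316 g/m³.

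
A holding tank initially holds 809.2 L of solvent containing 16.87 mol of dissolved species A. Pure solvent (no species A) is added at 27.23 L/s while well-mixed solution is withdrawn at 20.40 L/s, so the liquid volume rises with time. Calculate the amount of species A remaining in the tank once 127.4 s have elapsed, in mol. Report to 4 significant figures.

Let m(t) be the amount of species A. Volume: V(t) = V₀ + (Q_in − Q_out) t = 809.2 + 6.83000 t; V(127.4) = 1679.34 L.
Species balance (pure solvent in): dm/dt = −Q_out · m/V(t).
Separate: dm/m = −Q_out dt/V(t) ⇒ ln(m/m₀) = −(Q_out/(Q_in−Q_out)) ln(V/V₀).
m = m₀ (V₀/V)^(Q_out/(Q_in−Q_out)) = 16.87 × (809.2/1679.34)^(2.98682) = 1.90565 mol.

1.906 mol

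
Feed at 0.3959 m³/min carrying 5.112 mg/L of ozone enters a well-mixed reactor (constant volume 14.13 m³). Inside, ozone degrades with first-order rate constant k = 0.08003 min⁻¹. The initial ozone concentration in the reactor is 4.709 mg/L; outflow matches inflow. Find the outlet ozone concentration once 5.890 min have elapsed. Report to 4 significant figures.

Species balance: V dC/dt = Q C_in − Q C − k V C.
dC/dt = (Q/V) C_in − (Q/V + k) C; effective rate a = Q/V + k = 0.0280184 + 0.08003 = 0.108048 min⁻¹.
C_ss = Q C_in/(Q + kV) = 1.32561 mg/L; C(t) = C_ss + (C₀ − C_ss) e^(−a t).
C(5.890) = 1.32561 + (3.38339)·e^(−0.108048·5.890) = 1.32561 + (3.38339)·0.529191 = 3.11607 mg/L.

3.116 mg/L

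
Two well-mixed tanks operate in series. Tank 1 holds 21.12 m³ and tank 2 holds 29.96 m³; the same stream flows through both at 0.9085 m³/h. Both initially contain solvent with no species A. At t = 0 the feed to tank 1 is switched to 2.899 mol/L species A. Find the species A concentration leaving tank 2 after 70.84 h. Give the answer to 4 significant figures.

Time constants: τᵢ = Vᵢ/Q for each well-mixed tank.
τ₁ = 21.12/0.9085 = 23.2471 h; τ₂ = 29.96/0.9085 = 32.9774 h.
Tank 1: C₁ = C_in(1 − e^(−t/τ₁)). Tank 2 (τ₁ ≠ τ₂): C₂ = C_in[1 − (τ₁ e^(−t/τ₁) − τ₂ e^(−t/τ₂))/(τ₁ − τ₂)].
At t = 70.84: e^(−t/τ₁) = 0.0474888, e^(−t/τ₂) = 0.116702.
C₂ = 2.899·[1 − (23.2471·0.0474888 − 32.9774·0.116702)/(-9.73032)] = 2.899·0.717940 = 2.08131 mol/L.

2.081 mol/L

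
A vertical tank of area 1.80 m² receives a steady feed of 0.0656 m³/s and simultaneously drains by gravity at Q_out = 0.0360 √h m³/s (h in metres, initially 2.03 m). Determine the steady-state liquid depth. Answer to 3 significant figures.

3.32 m

Level balance: A dh/dt = 0.0656 − 0.0360 √h. Setting dh/dt = 0:
Q_in = 0.0360 √h_ss ⇒ √h_ss = 0.0656/0.0360 = 1.8222.
h_ss = 1.8222² = 3.3205 m. (Since h₀ = 2.03 m < h_ss, the level will rise toward this value.)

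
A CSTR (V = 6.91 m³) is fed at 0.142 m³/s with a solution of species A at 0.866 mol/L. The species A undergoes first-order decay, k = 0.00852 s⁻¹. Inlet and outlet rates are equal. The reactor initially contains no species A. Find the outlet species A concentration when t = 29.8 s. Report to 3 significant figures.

Accumulation = in − out − consumed: V dC/dt = Q C_in − Q C − k V C.
dC/dt = (Q/V) C_in − (Q/V + k) C; effective rate a = Q/V + k = 0.020550 + 0.00852 = 0.029070 s⁻¹.
C_ss = Q C_in/(Q + kV) = 0.61219 mol/L; C(t) = C_ss + (C₀ − C_ss) e^(−a t).
C(29.8) = 0.61219 + (-0.61219)·e^(−0.029070·29.8) = 0.61219 + (-0.61219)·0.42051 = 0.35476 mol/L.

0.355 mol/L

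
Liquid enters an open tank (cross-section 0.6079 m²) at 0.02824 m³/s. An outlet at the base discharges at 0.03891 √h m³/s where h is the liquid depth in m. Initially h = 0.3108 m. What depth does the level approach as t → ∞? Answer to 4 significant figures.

0.5268 m

A dh/dt = Q_in − 0.03891 √h. Steady state requires inflow = outflow:
Q_in = 0.03891 √h_ss ⇒ √h_ss = 0.02824/0.03891 = 0.725777.
h_ss = 0.725777² = 0.526753 m. (Since h₀ = 0.3108 m < h_ss, the level will rise toward this value.)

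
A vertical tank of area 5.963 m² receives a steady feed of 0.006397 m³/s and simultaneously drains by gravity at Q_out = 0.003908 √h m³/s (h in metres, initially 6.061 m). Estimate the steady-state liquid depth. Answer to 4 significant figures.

2.679 m

Mass balance (ρ constant): A dh/dt = Q_in − 0.003908 √h. At steady state dh/dt = 0:
Q_in = 0.003908 √h_ss ⇒ √h_ss = 0.006397/0.003908 = 1.63690.
h_ss = 1.63690² = 2.67944 m. (Since h₀ = 6.061 m > h_ss, the level will fall toward this value.)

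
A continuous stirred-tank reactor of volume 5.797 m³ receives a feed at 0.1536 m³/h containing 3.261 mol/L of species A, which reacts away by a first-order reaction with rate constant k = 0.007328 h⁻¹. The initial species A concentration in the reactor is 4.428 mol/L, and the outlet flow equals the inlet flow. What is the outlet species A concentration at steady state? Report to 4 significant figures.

Species balance: V dC/dt = Q C_in − Q C − k V C.
Steady state (dC/dt = 0): C_ss = Q C_in/(Q + kV) = C_in/(1 + kV/Q).
C_ss = 0.1536·3.261/(0.1536 + 0.007328·5.797) = 0.500890/0.196080 = 2.55451 mol/L.

2.555 mol/L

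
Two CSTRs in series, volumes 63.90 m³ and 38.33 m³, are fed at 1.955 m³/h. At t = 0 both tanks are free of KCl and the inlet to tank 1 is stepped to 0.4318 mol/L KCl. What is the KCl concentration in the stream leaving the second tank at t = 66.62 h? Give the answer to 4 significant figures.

Each tank obeys Vᵢ dCᵢ/dt = Q(Cᵢ₋₁ − Cᵢ), so τᵢ = Vᵢ/Q.
τ₁ = 63.90/1.955 = 32.6854 h; τ₂ = 38.33/1.955 = 19.6061 h.
Solving the cascade with C₁(0)=C₂(0)=0 gives C₂(t) = C_in[1 − (τ₁ e^(−t/τ₁) − τ₂ e^(−t/τ₂))/(τ₁ − τ₂)].
At t = 66.62: e^(−t/τ₁) = 0.130261, e^(−t/τ₂) = 0.0334429.
C₂ = 0.4318·[1 − (32.6854·0.130261 − 19.6061·0.0334429)/(13.0793)] = 0.4318·0.724607 = 0.312885 mol/L.

0.3129 mol/L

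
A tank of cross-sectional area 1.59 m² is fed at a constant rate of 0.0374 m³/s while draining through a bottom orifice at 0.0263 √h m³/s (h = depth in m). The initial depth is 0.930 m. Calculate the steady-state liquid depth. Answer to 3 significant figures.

A dh/dt = Q_in − 0.0263 √h. Steady state requires inflow = outflow:
Q_in = 0.0263 √h_ss ⇒ √h_ss = 0.0374/0.0263 = 1.4221.
h_ss = 1.4221² = 2.0222 m. (Since h₀ = 0.930 m < h_ss, the level will rise toward this value.)

2.02 m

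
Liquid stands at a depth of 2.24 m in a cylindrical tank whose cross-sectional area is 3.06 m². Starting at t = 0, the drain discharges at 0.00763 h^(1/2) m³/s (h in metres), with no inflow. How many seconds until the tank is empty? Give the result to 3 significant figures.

With no inflow, A dh/dt = −0.00763 √h.
Separate and integrate: 2(√h − √h₀) = −(0.00763/A) t.
Tank is empty when √h = 0: t_empty = 2A√h₀/0.00763.
t_empty = 2·3.06·√2.24/0.00763 = 6.1200·1.4967/0.00763 = 1200.5 s.

1200 s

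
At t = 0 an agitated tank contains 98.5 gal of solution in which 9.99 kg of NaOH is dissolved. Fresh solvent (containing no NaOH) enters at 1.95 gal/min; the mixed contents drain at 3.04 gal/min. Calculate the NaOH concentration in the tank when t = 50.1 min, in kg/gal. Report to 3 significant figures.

0.0239 kg/gal

Let m(t) be the amount of NaOH. Volume: V(t) = V₀ + (Q_in − Q_out) t = 98.5 − 1.0900 t; V(50.1) = 43.891 gal.
Solute balance: dm/dt = 0 − Q_out C = −Q_out m/V(t).
dm/m = −Q_out dt/(V₀ − 1.0900 t); integrating gives ln(m/m₀) = −(Q_out/(Q_in−Q_out)) ln(V/V₀).
m = m₀ (V₀/V)^(Q_out/(Q_in−Q_out)) = 9.99 × (98.5/43.891)^(-2.7890) = 1.0482 kg.
C = m/V = 1.0482/43.891 = 0.023883 kg/gal.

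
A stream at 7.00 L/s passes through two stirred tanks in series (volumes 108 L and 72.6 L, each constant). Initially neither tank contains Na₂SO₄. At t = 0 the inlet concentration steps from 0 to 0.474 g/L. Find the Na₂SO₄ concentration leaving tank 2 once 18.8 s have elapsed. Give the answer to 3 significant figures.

0.205 g/L

Species balance on tank i: dCᵢ/dt = (Cᵢ₋₁ − Cᵢ)/τᵢ with τᵢ = Vᵢ/Q.
τ₁ = 108/7.00 = 15.429 s; τ₂ = 72.6/7.00 = 10.371 s.
Solving the cascade with C₁(0)=C₂(0)=0 gives C₂(t) = C_in[1 − (τ₁ e^(−t/τ₁) − τ₂ e^(−t/τ₂))/(τ₁ − τ₂)].
At t = 18.8: e^(−t/τ₁) = 0.29567, e^(−t/τ₂) = 0.16322.
C₂ = 0.474·[1 − (15.429·0.29567 − 10.371·0.16322)/(5.0571)] = 0.474·0.43270 = 0.20510 g/L.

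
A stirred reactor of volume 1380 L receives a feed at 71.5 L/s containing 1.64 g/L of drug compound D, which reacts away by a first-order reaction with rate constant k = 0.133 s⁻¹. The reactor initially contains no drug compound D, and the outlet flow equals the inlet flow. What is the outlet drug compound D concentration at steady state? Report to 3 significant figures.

0.460 g/L

Species balance: V dC/dt = Q C_in − Q C − k V C.
Steady state (dC/dt = 0): C_ss = Q C_in/(Q + kV) = C_in/(1 + kV/Q).
C_ss = 71.5·1.64/(71.5 + 0.133·1380) = 117.26/255.04 = 0.45977 g/L.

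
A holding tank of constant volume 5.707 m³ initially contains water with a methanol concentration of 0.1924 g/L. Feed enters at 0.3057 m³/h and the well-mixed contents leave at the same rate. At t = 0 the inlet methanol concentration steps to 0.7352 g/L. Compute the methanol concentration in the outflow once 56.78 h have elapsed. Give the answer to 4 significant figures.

Unsteady species balance (constant V, well mixed): V dC/dt = Q(C_in − C).
Time constant τ = V/Q = 5.707/0.3057 = 18.6686 h.
C approaches C_in exponentially: C(t) = C_in + (C₀ − C_in) e^(−t/τ).
C(56.78) = 0.7352 + (0.1924 − 0.7352)·e^(−56.78/18.6686) = 0.7352 + (-0.542800)·0.0477648 = 0.709273 g/L.

0.7093 g/L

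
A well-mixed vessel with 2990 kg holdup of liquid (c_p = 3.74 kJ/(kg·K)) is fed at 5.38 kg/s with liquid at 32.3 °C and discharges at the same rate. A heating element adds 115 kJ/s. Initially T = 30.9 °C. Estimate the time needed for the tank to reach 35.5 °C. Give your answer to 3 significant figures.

578 s

Energy balance: M c_p dT/dt = ṁ c_p (T_in − T) + 115.
τ = M/ṁ = 555.76 s; T_ss = T_in + Q̇/(ṁ c_p) = 38.015 °C.
T(t) = T_ss + (T₀ − T_ss) e^(−t/τ). Set T = 35.5:
e^(−t/τ) = (35.5 − 38.015)/(30.9 − 38.015) = 0.35351
t = −555.76 · ln(0.35351) = 577.90 s.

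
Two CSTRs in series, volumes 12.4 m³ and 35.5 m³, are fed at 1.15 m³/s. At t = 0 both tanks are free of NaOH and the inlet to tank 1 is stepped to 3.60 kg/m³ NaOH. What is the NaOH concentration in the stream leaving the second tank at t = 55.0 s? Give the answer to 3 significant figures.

Species balance on tank i: dCᵢ/dt = (Cᵢ₋₁ − Cᵢ)/τᵢ with τᵢ = Vᵢ/Q.
τ₁ = 12.4/1.15 = 10.783 s; τ₂ = 35.5/1.15 = 30.870 s.
Solving the cascade with C₁(0)=C₂(0)=0 gives C₂(t) = C_in[1 − (τ₁ e^(−t/τ₁) − τ₂ e^(−t/τ₂))/(τ₁ − τ₂)].
At t = 55.0: e^(−t/τ₁) = 0.0060918, e^(−t/τ₂) = 0.16835.
C₂ = 3.60·[1 − (10.783·0.0060918 − 30.870·0.16835)/(-20.087)] = 3.60·0.74455 = 2.6804 kg/m³.

2.68 kg/m³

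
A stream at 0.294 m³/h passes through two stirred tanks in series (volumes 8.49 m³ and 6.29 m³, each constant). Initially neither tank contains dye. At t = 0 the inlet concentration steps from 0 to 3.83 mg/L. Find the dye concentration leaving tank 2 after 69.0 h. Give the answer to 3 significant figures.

Each tank obeys Vᵢ dCᵢ/dt = Q(Cᵢ₋₁ − Cᵢ), so τᵢ = Vᵢ/Q.
τ₁ = 8.49/0.294 = 28.878 h; τ₂ = 6.29/0.294 = 21.395 h.
Solving the cascade with C₁(0)=C₂(0)=0 gives C₂(t) = C_in[1 − (τ₁ e^(−t/τ₁) − τ₂ e^(−t/τ₂))/(τ₁ − τ₂)].
At t = 69.0: e^(−t/τ₁) = 0.091685, e^(−t/τ₂) = 0.039751.
C₂ = 3.83·[1 − (28.878·0.091685 − 21.395·0.039751)/(7.4830)] = 3.83·0.75983 = 2.9102 mg/L.

2.91 mg/L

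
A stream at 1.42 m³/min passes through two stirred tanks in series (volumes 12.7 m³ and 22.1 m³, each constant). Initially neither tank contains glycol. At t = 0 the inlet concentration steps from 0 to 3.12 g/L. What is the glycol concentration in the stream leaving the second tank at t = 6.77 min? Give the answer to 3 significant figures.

0.349 g/L

Species balance on tank i: dCᵢ/dt = (Cᵢ₋₁ − Cᵢ)/τᵢ with τᵢ = Vᵢ/Q.
τ₁ = 12.7/1.42 = 8.9437 min; τ₂ = 22.1/1.42 = 15.563 min.
Tank 1: C₁ = C_in(1 − e^(−t/τ₁)). Tank 2 (τ₁ ≠ τ₂): C₂ = C_in[1 − (τ₁ e^(−t/τ₁) − τ₂ e^(−t/τ₂))/(τ₁ − τ₂)].
At t = 6.77: e^(−t/τ₁) = 0.46909, e^(−t/τ₂) = 0.64727.
C₂ = 3.12·[1 − (8.9437·0.46909 − 15.563·0.64727)/(-6.6197)] = 3.12·0.11200 = 0.34945 g/L.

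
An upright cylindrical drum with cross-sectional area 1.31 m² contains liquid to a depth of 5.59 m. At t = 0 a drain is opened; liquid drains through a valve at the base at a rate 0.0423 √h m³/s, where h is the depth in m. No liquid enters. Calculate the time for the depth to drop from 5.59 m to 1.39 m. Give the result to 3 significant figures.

73.4 s

A dh/dt = −Q_out = −0.0423 √h.
∫ h^(−1/2) dh = −(0.0423/A) ∫ dt, giving 2√h = 2√h₀ − (0.0423/A) t.
t = 2A(√h₀ − √h)/0.0423 = 2·1.31·(√5.59 − √1.39)/0.0423
  = 2.6200 × (2.3643 − 1.1790) / 0.0423 = 73.418 s.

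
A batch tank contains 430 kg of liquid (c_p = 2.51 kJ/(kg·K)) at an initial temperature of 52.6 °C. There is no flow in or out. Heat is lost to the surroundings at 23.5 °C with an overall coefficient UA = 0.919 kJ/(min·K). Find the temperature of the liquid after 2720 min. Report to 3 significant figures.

26.4 °C

Energy balance: M c_p dT/dt = −UA(T − T_amb).
dT/dt = (T_ss − T)/τ with T_ss = T_amb = 23.500 °C, τ = M c_p/UA = 430·2.51/0.919 = 1174.4 min.
T approaches T_ss exponentially: T(t) = T_ss + (T₀ − T_ss) e^(−t/τ).
T(2720) = 23.500 + (29.100)·0.098666 = 26.371 °C.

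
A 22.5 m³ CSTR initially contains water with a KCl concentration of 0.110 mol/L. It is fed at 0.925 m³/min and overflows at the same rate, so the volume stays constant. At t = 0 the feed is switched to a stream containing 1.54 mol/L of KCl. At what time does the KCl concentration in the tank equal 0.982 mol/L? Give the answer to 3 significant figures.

Species balance: V dC/dt = Q(C_in − C) ⇒ τ = V/Q = 24.324 min.
C(t) = C_in + (C₀ − C_in) e^(−t/τ). Set C = 0.982 and solve for t:
e^(−t/τ) = (C − C_in)/(C₀ − C_in) = (0.982 − 1.54)/(0.110 − 1.54) = 0.39021
t = −τ ln(…) = 24.324 × 0.94107 = 22.891 min.

22.9 min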